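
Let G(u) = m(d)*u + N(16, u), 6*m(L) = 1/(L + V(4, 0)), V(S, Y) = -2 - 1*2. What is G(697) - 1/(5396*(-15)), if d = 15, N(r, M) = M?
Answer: 629969521/890340 ≈ 707.56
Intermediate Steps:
V(S, Y) = -4 (V(S, Y) = -2 - 2 = -4)
m(L) = 1/(6*(-4 + L)) (m(L) = 1/(6*(L - 4)) = 1/(6*(-4 + L)))
G(u) = 67*u/66 (G(u) = (1/(6*(-4 + 15)))*u + u = ((⅙)/11)*u + u = ((⅙)*(1/11))*u + u = u/66 + u = 67*u/66)
G(697) - 1/(5396*(-15)) = (67/66)*697 - 1/(5396*(-15)) = 46699/66 - 1/(-80940) = 46699/66 - 1*(-1/80940) = 46699/66 + 1/80940 = 629969521/890340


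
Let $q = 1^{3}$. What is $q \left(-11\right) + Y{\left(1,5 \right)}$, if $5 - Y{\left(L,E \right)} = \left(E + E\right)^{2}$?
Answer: $-106$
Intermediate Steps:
$q = 1$
$Y{\left(L,E \right)} = 5 - 4 E^{2}$ ($Y{\left(L,E \right)} = 5 - \left(E + E\right)^{2} = 5 - \left(2 E\right)^{2} = 5 - 4 E^{2}$)
$q \left(-11\right) + Y{\left(1,5 \right)} = 1 \left(-11\right) + \left(5 - 4 \cdot 5^{2}\right) = -11 + \left(5 - 100\right) = -11 - 95 = -106$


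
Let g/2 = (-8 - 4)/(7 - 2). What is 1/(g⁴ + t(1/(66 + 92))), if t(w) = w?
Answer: 98750/52421233 ≈ 0.0018838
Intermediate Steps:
g = -24/5 (g = 2*((-8 - 4)/(7 - 2)) = 2*(-12/5) = -24/5 ≈ -4.8000)
1/(g⁴ + t(1/(66 + 92))) = 1/((-24/5)⁴ + 1/(66 + 92)) = 1/(331776/625 + 1/158) = 1/(52421233/98750) = 98750/52421233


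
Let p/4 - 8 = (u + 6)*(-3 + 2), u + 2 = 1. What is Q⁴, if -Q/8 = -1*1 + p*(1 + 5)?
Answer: 104086245376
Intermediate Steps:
u = -1 (u = -2 + 1 = -1)
p = 12 (p = 32 + 4*((-1 + 6)*(-3 + 2)) = 32 + 4*(5*(-1)) = 32 + 4*(-5) = 32 - 20 = 12)
Q = -568 (Q = -8*(-1*1 + 12*(1 + 5)) = -8*(-1 + 12*6) = -8*(-1 + 72) = -8*71 = -568)
Q⁴ = (-568)⁴ = 104086245376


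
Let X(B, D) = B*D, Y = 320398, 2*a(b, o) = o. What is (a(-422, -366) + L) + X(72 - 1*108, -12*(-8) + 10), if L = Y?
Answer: 316399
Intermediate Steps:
a(b, o) = o/2
L = 320398
(a(-422, -366) + L) + X(72 - 1*108, -12*(-8) + 10) = ((½)*(-366) + 320398) + (72 - 1*108)*(-12*(-8) + 10) = (-183 + 320398) + (72 - 108)*(96 + 10) = 320215 - 36*106 = 320215 - 3816 = 316399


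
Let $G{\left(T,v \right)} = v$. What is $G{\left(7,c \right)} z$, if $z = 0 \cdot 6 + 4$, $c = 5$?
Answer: $20$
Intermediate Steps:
$z = 4$ ($z = 0 + 4 = 4$)
$G{\left(7,c \right)} z = 5 \cdot 4 = 20$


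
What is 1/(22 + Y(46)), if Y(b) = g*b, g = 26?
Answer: 1/1218 ≈ 0.00082102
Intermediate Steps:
Y(b) = 26*b
1/(22 + Y(46)) = 1/(22 + 26*46) = 1/(22 + 1196) = 1/1218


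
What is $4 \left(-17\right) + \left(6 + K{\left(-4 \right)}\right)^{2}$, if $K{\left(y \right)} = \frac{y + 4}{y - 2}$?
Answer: $-32$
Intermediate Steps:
$K{\left(y \right)} = \frac{4 + y}{-2 + y}$
$4 \left(-17\right) + \left(6 + K{\left(-4 \right)}\right)^{2} = 4 \left(-17\right) + \left(6 + \frac{4 - 4}{-2 - 4}\right)^{2} = -68 + \left(6 + \frac{1}{-6} \cdot 0\right)^{2} = -68 + \left(6 - 0\right)^{2} = -68 + \left(6 + 0\right)^{2} = -68 + 6^{2} = -68 + 36 = -32$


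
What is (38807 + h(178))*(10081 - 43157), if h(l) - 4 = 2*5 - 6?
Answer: -1283844940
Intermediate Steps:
h(l) = 8 (h(l) = 4 + (2*5 - 6) = 4 + (10 - 6) = 4 + 4 = 8)
(38807 + h(178))*(10081 - 43157) = (38807 + 8)*(10081 - 43157) = 38815*(-33076) = -1283844940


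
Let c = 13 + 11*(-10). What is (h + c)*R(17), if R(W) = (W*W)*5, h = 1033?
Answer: 1352520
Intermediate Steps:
c = -97 (c = 13 - 110 = -97)
R(W) = 5*W**2 (R(W) = W**2*5 = 5*W**2)
(h + c)*R(17) = (1033 - 97)*(5*17**2) = 936*(5*289) = 936*1445 = 1352520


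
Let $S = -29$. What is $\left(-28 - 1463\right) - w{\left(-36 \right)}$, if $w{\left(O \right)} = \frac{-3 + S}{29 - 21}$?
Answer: $-1487$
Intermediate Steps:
$w{\left(O \right)} = -4$ ($w{\left(O \right)} = \frac{-3 - 29}{29 - 21} = - \frac{32}{8} = \left(-32\right) \frac{1}{8} = -4$)
$\left(-28 - 1463\right) - w{\left(-36 \right)} = \left(-28 - 1463\right) - -4 = -1491 + 4 = -1487$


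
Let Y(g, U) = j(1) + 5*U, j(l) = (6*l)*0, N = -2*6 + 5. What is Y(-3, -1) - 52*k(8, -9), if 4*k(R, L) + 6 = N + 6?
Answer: 86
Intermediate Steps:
N = -7 (N = -12 + 5 = -7)
k(R, L) = -7/4 (k(R, L) = -3/2 + (-7 + 6)/4 = -3/2 + (¼)*(-1) = -3/2 - ¼ = -7/4)
j(l) = 0
Y(g, U) = 5*U (Y(g, U) = 0 + 5*U = 5*U)
Y(-3, -1) - 52*k(8, -9) = 5*(-1) - 52*(-7/4) = -5 + 91 = 86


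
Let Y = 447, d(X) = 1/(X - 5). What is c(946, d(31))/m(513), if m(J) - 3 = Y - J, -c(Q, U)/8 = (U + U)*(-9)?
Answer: -8/91 ≈ -0.087912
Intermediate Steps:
d(X) = 1/(-5 + X)
c(Q, U) = 144*U (c(Q, U) = -8*(U + U)*(-9) = -8*2*U*(-9) = -(-144)*U = 144*U)
m(J) = 450 - J (m(J) = 3 + (447 - J) = 450 - J)
c(946, d(31))/m(513) = (144/(-5 + 31))/(450 - 1*513) = (144/26)/(450 - 513) = (144*(1/26))/(-63) = (72/13)*(-1/63) = -8/91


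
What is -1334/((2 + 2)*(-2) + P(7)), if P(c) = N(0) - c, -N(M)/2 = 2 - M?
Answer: 1334/19 ≈ 70.211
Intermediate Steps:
N(M) = -4 + 2*M (N(M) = -2*(2 - M) = -4 + 2*M)
P(c) = -4 - c (P(c) = (-4 + 2*0) - c = (-4 + 0) - c = -4 - c)
-1334/((2 + 2)*(-2) + P(7)) = -1334/((2 + 2)*(-2) + (-4 - 1*7)) = -1334/(4*(-2) + (-4 - 7)) = -1334/(-8 - 11) = -1334/(-19) = -1334*(-1/19) = 1334/19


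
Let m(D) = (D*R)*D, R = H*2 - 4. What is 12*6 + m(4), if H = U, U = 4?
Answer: 136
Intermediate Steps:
H = 4
R = 4 (R = 4*2 - 4 = 8 - 4 = 4)
m(D) = 4*D² (m(D) = (D*4)*D = (4*D)*D = 4*D²)
12*6 + m(4) = 12*6 + 4*4² = 72 + 4*16 = 72 + 64 = 136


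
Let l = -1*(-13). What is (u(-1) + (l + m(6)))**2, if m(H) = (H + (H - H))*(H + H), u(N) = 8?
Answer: 8649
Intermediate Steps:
l = 13
m(H) = 2*H**2 (m(H) = (H + 0)*(2*H) = H*(2*H) = 2*H**2)
(u(-1) + (l + m(6)))**2 = (8 + (13 + 2*6**2))**2 = (8 + (13 + 2*36))**2 = (8 + (13 + 72))**2 = (8 + 85)**2 = 93**2 = 8649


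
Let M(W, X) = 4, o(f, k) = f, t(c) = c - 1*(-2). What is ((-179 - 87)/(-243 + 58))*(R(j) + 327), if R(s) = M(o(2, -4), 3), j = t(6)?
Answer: 88046/185 ≈ 475.92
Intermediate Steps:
t(c) = 2 + c (t(c) = c + 2 = 2 + c)
j = 8 (j = 2 + 6 = 8)
R(s) = 4
((-179 - 87)/(-243 + 58))*(R(j) + 327) = ((-179 - 87)/(-243 + 58))*(4 + 327) = -266/(-185)*331 = -266*(-1/185)*331 = (266/185)*331 = 88046/185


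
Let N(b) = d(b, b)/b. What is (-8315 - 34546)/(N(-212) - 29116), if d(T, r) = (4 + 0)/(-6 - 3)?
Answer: 20444697/13888331 ≈ 1.4721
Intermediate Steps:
d(T, r) = -4/9 (d(T, r) = 4/(-9) = 4*(-⅑) = -4/9)
N(b) = -4/(9*b)
(-8315 - 34546)/(N(-212) - 29116) = (-8315 - 34546)/(-4/9/(-212) - 29116) = -42861/(-4/9*(-1/212) - 29116) = -42861/(1/477 - 29116) = -42861/(-13888331/477) = -42861*(-477/13888331) = 20444697/13888331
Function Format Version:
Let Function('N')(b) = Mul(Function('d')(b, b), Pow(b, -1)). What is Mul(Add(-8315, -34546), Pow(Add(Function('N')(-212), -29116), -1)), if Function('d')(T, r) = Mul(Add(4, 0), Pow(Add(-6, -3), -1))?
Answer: Rational(20444697, 13888331) ≈ 1.4721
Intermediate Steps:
Function('d')(T, r) = Rational(-4, 9) (Function('d')(T, r) = Mul(4, Pow(-9, -1)) = Mul(4, Rational(-1, 9)) = Rational(-4, 9))
Function('N')(b) = Mul(Rational(-4, 9), Pow(b, -1))
Mul(Add(-8315, -34546), Pow(Add(Function('N')(-212), -29116), -1)) = Mul(Add(-8315, -34546), Pow(Add(Mul(Rational(-4, 9), Pow(-212, -1)), -29116), -1)) = Mul(-42861, Pow(Add(Mul(Rational(-4, 9), Rational(-1, 212)), -29116), -1)) = Mul(-42861, Pow(Add(Rational(1, 477), -29116), -1)) = Mul(-42861, Pow(Rational(-13888331, 477), -1)) = Mul(-42861, Rational(-477, 13888331)) = Rational(20444697, 13888331)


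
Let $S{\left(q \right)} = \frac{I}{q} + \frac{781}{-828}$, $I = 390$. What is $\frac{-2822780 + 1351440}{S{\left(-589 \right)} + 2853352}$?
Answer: $- \frac{143512149456}{278311232131} \approx -0.51565$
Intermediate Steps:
$S{\left(q \right)} = - \frac{781}{828} + \frac{390}{q}$ ($S{\left(q \right)} = \frac{390}{q} + \frac{781}{-828} = \frac{390}{q} + 781 \left(- \frac{1}{828}\right) = \frac{390}{q} - \frac{781}{828} = - \frac{781}{828} + \frac{390}{q}$)
$\frac{-2822780 + 1351440}{S{\left(-589 \right)} + 2853352} = \frac{-2822780 + 1351440}{\left(- \frac{781}{828} + \frac{390}{-589}\right) + 2853352} = - \frac{1471340}{\left(- \frac{781}{828} + 390 \left(- \frac{1}{589}\right)\right) + 2853352} = - \frac{1471340}{\left(- \frac{781}{828} - \frac{390}{589}\right) + 2853352} = - \frac{1471340}{- \frac{782929}{487692} + 2853352} = - \frac{1471340}{\frac{1391556160655}{487692}} = \left(-1471340\right) \frac{487692}{1391556160655} = - \frac{143512149456}{278311232131}$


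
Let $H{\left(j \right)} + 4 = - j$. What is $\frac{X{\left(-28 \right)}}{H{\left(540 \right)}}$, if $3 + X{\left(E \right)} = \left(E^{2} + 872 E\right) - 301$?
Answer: $44$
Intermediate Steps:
$H{\left(j \right)} = -4 - j$
$X{\left(E \right)} = -304 + E^{2} + 872 E$ ($X{\left(E \right)} = -3 - \left(301 - E^{2} - 872 E\right) = -3 + \left(-301 + E^{2} + 872 E\right) = -304 + E^{2} + 872 E$)
$\frac{X{\left(-28 \right)}}{H{\left(540 \right)}} = \frac{-304 + \left(-28\right)^{2} + 872 \left(-28\right)}{-4 - 540} = \frac{-304 + 784 - 24416}{-4 - 540} = - \frac{23936}{-544} = \left(-23936\right) \left(- \frac{1}{544}\right) = 44$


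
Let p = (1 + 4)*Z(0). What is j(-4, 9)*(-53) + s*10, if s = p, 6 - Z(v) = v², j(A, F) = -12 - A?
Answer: 724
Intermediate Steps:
Z(v) = 6 - v²
p = 30 (p = (1 + 4)*(6 - 1*0²) = 5*(6 - 1*0) = 5*(6 + 0) = 5*6 = 30)
s = 30
j(-4, 9)*(-53) + s*10 = (-12 - 1*(-4))*(-53) + 30*10 = (-12 + 4)*(-53) + 300 = -8*(-53) + 300 = 424 + 300 = 724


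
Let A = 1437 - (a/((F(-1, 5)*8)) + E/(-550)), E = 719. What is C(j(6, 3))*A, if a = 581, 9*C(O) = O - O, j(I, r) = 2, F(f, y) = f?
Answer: 0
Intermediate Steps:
C(O) = 0 (C(O) = (O - O)/9 = (⅑)*0 = 0)
A = 3324051/2200 (A = 1437 - (581/((-1*8)) + 719/(-550)) = 1437 - (581/(-8) + 719*(-1/550)) = 1437 - (581*(-⅛) - 719/550) = 1437 - (-581/8 - 719/550) = 1437 - 1*(-162651/2200) = 1437 + 162651/2200 = 3324051/2200 ≈ 1510.9)
C(j(6, 3))*A = 0*(3324051/2200) = 0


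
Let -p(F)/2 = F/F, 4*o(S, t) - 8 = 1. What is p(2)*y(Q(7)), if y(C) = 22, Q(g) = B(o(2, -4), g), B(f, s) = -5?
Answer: -44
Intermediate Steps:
o(S, t) = 9/4 (o(S, t) = 2 + (¼)*1 = 2 + ¼ = 9/4)
p(F) = -2 (p(F) = -2*F/F = -2*1 = -2)
Q(g) = -5
p(2)*y(Q(7)) = -2*22 = -44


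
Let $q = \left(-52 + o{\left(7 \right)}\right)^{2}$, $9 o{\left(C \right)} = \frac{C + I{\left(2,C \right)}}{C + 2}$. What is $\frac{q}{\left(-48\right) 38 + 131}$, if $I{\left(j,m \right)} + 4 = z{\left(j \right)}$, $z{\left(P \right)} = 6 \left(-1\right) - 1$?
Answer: $- \frac{17774656}{11107773} \approx -1.6002$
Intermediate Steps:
$z{\left(P \right)} = -7$ ($z{\left(P \right)} = -6 - 1 = -7$)
$I{\left(j,m \right)} = -11$ ($I{\left(j,m \right)} = -4 - 7 = -11$)
$o{\left(C \right)} = \frac{-11 + C}{9 \left(2 + C\right)}$ ($o{\left(C \right)} = \frac{\left(C - 11\right) \frac{1}{C + 2}}{9} = \frac{\left(-11 + C\right) \frac{1}{2 + C}}{9} = \frac{\frac{1}{2 + C} \left(-11 + C\right)}{9} = \frac{-11 + C}{9 \left(2 + C\right)}$)
$q = \frac{17774656}{6561}$ ($q = \left(-52 + \frac{-11 + 7}{9 \left(2 + 7\right)}\right)^{2} = \left(-52 + \frac{1}{9} \cdot \frac{1}{9} \left(-4\right)\right)^{2} = \left(-52 - \frac{4}{81}\right)^{2} = \left(- \frac{4216}{81}\right)^{2} = \frac{17774656}{6561} \approx 2709.1$)
$\frac{q}{\left(-48\right) 38 + 131} = \frac{17774656}{6561 \left(\left(-48\right) 38 + 131\right)} = \frac{17774656}{6561 \left(-1824 + 131\right)} = \frac{17774656}{6561 \left(-1693\right)} = \frac{17774656}{6561} \left(- \frac{1}{1693}\right) = - \frac{17774656}{11107773}$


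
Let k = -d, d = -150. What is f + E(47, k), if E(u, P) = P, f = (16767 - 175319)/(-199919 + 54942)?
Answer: 21905102/144977 ≈ 151.09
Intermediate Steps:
f = 158552/144977 (f = -158552/(-144977) = -158552*(-1/144977) = 158552/144977 ≈ 1.0936)
k = 150 (k = -1*(-150) = 150)
f + E(47, k) = 158552/144977 + 150 = 21905102/144977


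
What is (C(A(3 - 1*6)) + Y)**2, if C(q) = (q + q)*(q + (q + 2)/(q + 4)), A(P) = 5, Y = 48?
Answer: 906304/81 ≈ 11189.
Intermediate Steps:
C(q) = 2*q*(q + (2 + q)/(4 + q)) (C(q) = (2*q)*(q + (2 + q)/(4 + q)) = 2*q*(q + (2 + q)/(4 + q)))
(C(A(3 - 1*6)) + Y)**2 = (2*5*(2 + 5**2 + 5*5)/(4 + 5) + 48)**2 = (2*5*(2 + 25 + 25)/9 + 48)**2 = (2*5*(1/9)*52 + 48)**2 = (520/9 + 48)**2 = (952/9)**2 = 906304/81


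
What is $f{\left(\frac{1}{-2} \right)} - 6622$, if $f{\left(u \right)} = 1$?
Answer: $-6621$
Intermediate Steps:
$f{\left(\frac{1}{-2} \right)} - 6622 = 1 - 6622 = -6621$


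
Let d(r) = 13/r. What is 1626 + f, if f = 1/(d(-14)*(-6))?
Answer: 63421/39 ≈ 1626.2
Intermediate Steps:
f = 7/39 (f = 1/((13/(-14))*(-6)) = 1/((13*(-1/14))*(-6)) = 1/(-13/14*(-6)) = 1/(39/7) = 7/39 ≈ 0.17949)
1626 + f = 1626 + 7/39 = 63421/39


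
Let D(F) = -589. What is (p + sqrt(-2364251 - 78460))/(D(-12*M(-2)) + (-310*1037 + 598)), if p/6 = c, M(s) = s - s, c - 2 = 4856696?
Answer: -4162884/45923 - I*sqrt(2442711)/321461 ≈ -90.649 - 0.0048619*I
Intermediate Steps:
c = 4856698 (c = 2 + 4856696 = 4856698)
M(s) = 0
p = 29140188 (p = 6*4856698 = 29140188)
(p + sqrt(-2364251 - 78460))/(D(-12*M(-2)) + (-310*1037 + 598)) = (29140188 + sqrt(-2364251 - 78460))/(-589 + (-310*1037 + 598)) = (29140188 + sqrt(-2442711))/(-589 + (-321470 + 598)) = (29140188 + I*sqrt(2442711))/(-589 - 320872) = (29140188 + I*sqrt(2442711))/(-321461) = (29140188 + I*sqrt(2442711))*(-1/321461) = -4162884/45923 - I*sqrt(2442711)/321461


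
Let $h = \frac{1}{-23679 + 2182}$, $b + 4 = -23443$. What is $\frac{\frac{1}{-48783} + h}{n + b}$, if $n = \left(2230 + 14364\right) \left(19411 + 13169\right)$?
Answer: $- \frac{10040}{80990047025456289} \approx -1.2397 \cdot 10^{-13}$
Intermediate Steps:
$b = -23447$ ($b = -4 - 23443 = -23447$)
$n = 540632520$ ($n = 16594 \cdot 32580 = 540632520$)
$h = - \frac{1}{21497}$ ($h = \frac{1}{-21497} = - \frac{1}{21497} \approx -4.6518 \cdot 10^{-5}$)
$\frac{\frac{1}{-48783} + h}{n + b} = \frac{\frac{1}{-48783} - \frac{1}{21497}}{540632520 - 23447} = \frac{- \frac{1}{48783} - \frac{1}{21497}}{540609073} = \left(- \frac{10040}{149812593}\right) \frac{1}{540609073} = - \frac{10040}{80990047025456289}$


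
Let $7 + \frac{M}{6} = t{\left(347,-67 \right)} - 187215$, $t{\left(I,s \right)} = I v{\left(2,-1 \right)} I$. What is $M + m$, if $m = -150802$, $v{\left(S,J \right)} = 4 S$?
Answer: $4505498$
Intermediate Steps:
$t{\left(I,s \right)} = 8 I^{2}$ ($t{\left(I,s \right)} = I 4 \cdot 2 I = I 8 I = 8 I I = 8 I^{2}$)
$M = 4656300$ ($M = -42 + 6 \left(8 \cdot 347^{2} - 187215\right) = -42 + 6 \left(8 \cdot 120409 - 187215\right) = -42 + 6 \left(963272 - 187215\right) = -42 + 6 \cdot 776057 = -42 + 4656342 = 4656300$)
$M + m = 4656300 - 150802 = 4505498$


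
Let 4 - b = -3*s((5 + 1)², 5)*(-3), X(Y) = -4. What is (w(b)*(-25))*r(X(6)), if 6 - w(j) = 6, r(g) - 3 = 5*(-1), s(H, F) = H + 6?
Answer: 0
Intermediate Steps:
s(H, F) = 6 + H
r(g) = -2 (r(g) = 3 + 5*(-1) = 3 - 5 = -2)
b = -374 (b = 4 - (-3*(6 + (5 + 1)²))*(-3) = 4 - (-3*(6 + 6²))*(-3) = 4 - (-3*(6 + 36))*(-3) = 4 - (-3*42)*(-3) = 4 - (-126)*(-3) = 4 - 1*378 = 4 - 378 = -374)
w(j) = 0 (w(j) = 6 - 1*6 = 6 - 6 = 0)
(w(b)*(-25))*r(X(6)) = (0*(-25))*(-2) = 0*(-2) = 0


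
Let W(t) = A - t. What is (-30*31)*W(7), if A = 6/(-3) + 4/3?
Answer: 7130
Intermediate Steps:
A = -⅔ (A = 6*(-⅓) + 4*(⅓) = -2 + 4/3 = -⅔ ≈ -0.66667)
W(t) = -⅔ - t
(-30*31)*W(7) = (-30*31)*(-⅔ - 1*7) = -930*(-⅔ - 7) = -930*(-23/3) = 7130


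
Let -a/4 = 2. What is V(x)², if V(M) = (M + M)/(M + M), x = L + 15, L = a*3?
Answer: 1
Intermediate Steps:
a = -8 (a = -4*2 = -8)
L = -24 (L = -8*3 = -24)
x = -9 (x = -24 + 15 = -9)
V(M) = 1 (V(M) = (2*M)/((2*M)) = (2*M)*(1/(2*M)) = 1)
V(x)² = 1² = 1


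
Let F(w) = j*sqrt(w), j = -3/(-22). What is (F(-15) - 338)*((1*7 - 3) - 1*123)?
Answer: 40222 - 357*I*sqrt(15)/22 ≈ 40222.0 - 62.848*I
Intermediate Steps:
j = 3/22 (j = -3*(-1/22) = 3/22 ≈ 0.13636)
F(w) = 3*sqrt(w)/22
(F(-15) - 338)*((1*7 - 3) - 1*123) = (3*sqrt(-15)/22 - 338)*((1*7 - 3) - 1*123) = (3*(I*sqrt(15))/22 - 338)*((7 - 3) - 123) = (3*I*sqrt(15)/22 - 338)*(4 - 123) = (-338 + 3*I*sqrt(15)/22)*(-119) = 40222 - 357*I*sqrt(15)/22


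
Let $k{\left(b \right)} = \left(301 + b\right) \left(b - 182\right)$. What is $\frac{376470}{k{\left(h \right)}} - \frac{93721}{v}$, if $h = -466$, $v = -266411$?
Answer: $\frac{1225737761}{316496268} \approx 3.8728$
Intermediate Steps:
$k{\left(b \right)} = \left(-182 + b\right) \left(301 + b\right)$ ($k{\left(b \right)} = \left(301 + b\right) \left(-182 + b\right) = \left(-182 + b\right) \left(301 + b\right)$)
$\frac{376470}{k{\left(h \right)}} - \frac{93721}{v} = \frac{376470}{-54782 + \left(-466\right)^{2} + 119 \left(-466\right)} - \frac{93721}{-266411} = \frac{376470}{-54782 + 217156 - 55454} - - \frac{93721}{266411} = \frac{376470}{106920} + \frac{93721}{266411} = 376470 \cdot \frac{1}{106920} + \frac{93721}{266411} = \frac{4183}{1188} + \frac{93721}{266411} = \frac{1225737761}{316496268}$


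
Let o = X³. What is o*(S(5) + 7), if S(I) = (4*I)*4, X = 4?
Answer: 5568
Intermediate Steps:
S(I) = 16*I
o = 64 (o = 4³ = 64)
o*(S(5) + 7) = 64*(16*5 + 7) = 64*(80 + 7) = 64*87 = 5568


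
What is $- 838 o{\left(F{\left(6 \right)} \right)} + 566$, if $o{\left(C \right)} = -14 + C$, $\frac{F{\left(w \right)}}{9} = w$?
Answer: $-32954$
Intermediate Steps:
$F{\left(w \right)} = 9 w$
$- 838 o{\left(F{\left(6 \right)} \right)} + 566 = - 838 \left(-14 + 9 \cdot 6\right) + 566 = - 838 \left(-14 + 54\right) + 566 = \left(-838\right) 40 + 566 = -33520 + 566 = -32954$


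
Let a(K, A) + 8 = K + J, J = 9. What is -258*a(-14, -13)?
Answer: 3354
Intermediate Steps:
a(K, A) = 1 + K (a(K, A) = -8 + (K + 9) = -8 + (9 + K) = 1 + K)
-258*a(-14, -13) = -258*(1 - 14) = -258*(-13) = 3354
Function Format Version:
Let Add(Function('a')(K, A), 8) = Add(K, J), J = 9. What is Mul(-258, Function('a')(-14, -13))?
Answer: 3354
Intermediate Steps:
Function('a')(K, A) = Add(1, K) (Function('a')(K, A) = Add(-8, Add(K, 9)) = Add(-8, Add(9, K)) = Add(1, K))
Mul(-258, Function('a')(-14, -13)) = Mul(-258, Add(1, -14)) = Mul(-258, -13) = 3354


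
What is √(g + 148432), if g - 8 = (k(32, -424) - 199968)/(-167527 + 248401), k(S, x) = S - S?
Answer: 2*√6742160188482/13479 ≈ 385.28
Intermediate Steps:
k(S, x) = 0
g = 74504/13479 (g = 8 + (0 - 199968)/(-167527 + 248401) = 8 - 199968/80874 = 8 - 199968*1/80874 = 8 - 33328/13479 = 74504/13479 ≈ 5.5274)
√(g + 148432) = √(74504/13479 + 148432) = √(2000789432/13479) = 2*√6742160188482/13479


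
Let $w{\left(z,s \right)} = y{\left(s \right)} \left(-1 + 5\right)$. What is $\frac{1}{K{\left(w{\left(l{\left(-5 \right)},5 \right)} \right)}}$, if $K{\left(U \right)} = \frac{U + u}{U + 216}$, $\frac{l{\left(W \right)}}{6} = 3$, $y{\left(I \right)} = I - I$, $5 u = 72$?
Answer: $15$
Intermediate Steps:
$u = \frac{72}{5}$ ($u = \frac{1}{5} \cdot 72 = \frac{72}{5} \approx 14.4$)
$y{\left(I \right)} = 0$
$l{\left(W \right)} = 18$ ($l{\left(W \right)} = 6 \cdot 3 = 18$)
$w{\left(z,s \right)} = 0$ ($w{\left(z,s \right)} = 0 \left(-1 + 5\right) = 0 \cdot 4 = 0$)
$K{\left(U \right)} = \frac{\frac{72}{5} + U}{216 + U}$ ($K{\left(U \right)} = \frac{U + \frac{72}{5}}{U + 216} = \frac{\frac{72}{5} + U}{216 + U}$)
$\frac{1}{K{\left(w{\left(l{\left(-5 \right)},5 \right)} \right)}} = \frac{1}{\frac{1}{216 + 0} \left(\frac{72}{5} + 0\right)} = \frac{1}{\frac{1}{216} \cdot \frac{72}{5}} = \frac{1}{\frac{1}{15}} = 15$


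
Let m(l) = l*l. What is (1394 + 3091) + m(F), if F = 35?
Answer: 5710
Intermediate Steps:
m(l) = l²
(1394 + 3091) + m(F) = (1394 + 3091) + 35² = 4485 + 1225 = 5710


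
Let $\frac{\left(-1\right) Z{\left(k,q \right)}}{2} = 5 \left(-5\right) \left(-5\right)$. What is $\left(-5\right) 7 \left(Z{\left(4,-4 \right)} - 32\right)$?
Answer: $9870$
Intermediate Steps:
$Z{\left(k,q \right)} = -250$ ($Z{\left(k,q \right)} = - 2 \cdot 5 \left(-5\right) \left(-5\right) = - 2 \left(\left(-25\right) \left(-5\right)\right) = \left(-2\right) 125 = -250$)
$\left(-5\right) 7 \left(Z{\left(4,-4 \right)} - 32\right) = \left(-5\right) 7 \left(-250 - 32\right) = \left(-35\right) \left(-282\right) = 9870$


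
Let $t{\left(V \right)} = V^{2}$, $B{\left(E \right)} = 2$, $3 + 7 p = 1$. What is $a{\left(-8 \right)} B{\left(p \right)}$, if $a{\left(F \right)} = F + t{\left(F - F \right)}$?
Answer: $-16$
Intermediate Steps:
$p = - \frac{2}{7}$ ($p = - \frac{3}{7} + \frac{1}{7} \cdot 1 = - \frac{3}{7} + \frac{1}{7} = - \frac{2}{7} \approx -0.28571$)
$a{\left(F \right)} = F$ ($a{\left(F \right)} = F + \left(F - F\right)^{2} = F + 0^{2} = F + 0 = F$)
$a{\left(-8 \right)} B{\left(p \right)} = \left(-8\right) 2 = -16$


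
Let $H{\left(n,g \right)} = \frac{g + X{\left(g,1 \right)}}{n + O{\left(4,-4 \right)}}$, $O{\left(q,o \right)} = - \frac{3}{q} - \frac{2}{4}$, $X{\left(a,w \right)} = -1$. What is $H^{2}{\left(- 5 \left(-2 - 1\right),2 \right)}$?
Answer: $\frac{16}{3025} \approx 0.0052893$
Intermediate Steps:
$O{\left(q,o \right)} = - \frac{1}{2} - \frac{3}{q}$ ($O{\left(q,o \right)} = - \frac{3}{q} - \frac{1}{2} = - \frac{1}{2} - \frac{3}{q}$)
$H{\left(n,g \right)} = \frac{-1 + g}{- \frac{5}{4} + n}$ ($H{\left(n,g \right)} = \frac{g - 1}{n + \frac{-6 - 4}{2 \cdot 4}} = \frac{-1 + g}{n + \frac{1}{2} \cdot \frac{1}{4} \left(-6 - 4\right)} = \frac{-1 + g}{n + \frac{1}{2} \cdot \frac{1}{4} \left(-10\right)} = \frac{-1 + g}{n - \frac{5}{4}} = \frac{-1 + g}{- \frac{5}{4} + n}$)
$H^{2}{\left(- 5 \left(-2 - 1\right),2 \right)} = \left(\frac{4 \left(-1 + 2\right)}{-5 + 4 \left(- 5 \left(-2 - 1\right)\right)}\right)^{2} = \left(4 \frac{1}{-5 + 4 \left(\left(-5\right) \left(-3\right)\right)} 1\right)^{2} = \left(4 \frac{1}{-5 + 4 \cdot 15} \cdot 1\right)^{2} = \left(4 \frac{1}{-5 + 60} \cdot 1\right)^{2} = \left(4 \cdot \frac{1}{55} \cdot 1\right)^{2} = \left(\frac{4}{55}\right)^{2} = \frac{16}{3025}$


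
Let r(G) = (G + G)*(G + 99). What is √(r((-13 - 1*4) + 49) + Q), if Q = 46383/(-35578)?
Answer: √10610767385882/35578 ≈ 91.557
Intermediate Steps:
Q = -46383/35578 (Q = 46383*(-1/35578) = -46383/35578 ≈ -1.3037)
r(G) = 2*G*(99 + G) (r(G) = (2*G)*(99 + G) = 2*G*(99 + G))
√(r((-13 - 1*4) + 49) + Q) = √(2*((-13 - 1*4) + 49)*(99 + ((-13 - 1*4) + 49)) - 46383/35578) = √(2*((-13 - 4) + 49)*(99 + ((-13 - 4) + 49)) - 46383/35578) = √(2*(-17 + 49)*(99 + (-17 + 49)) - 46383/35578) = √(2*32*(99 + 32) - 46383/35578) = √(2*32*131 - 46383/35578) = √(8384 - 46383/35578) = √(298239569/35578) = √10610767385882/35578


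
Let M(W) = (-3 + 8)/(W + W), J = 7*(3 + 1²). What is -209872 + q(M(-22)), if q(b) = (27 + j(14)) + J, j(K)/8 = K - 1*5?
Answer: -209745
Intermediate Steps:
j(K) = -40 + 8*K (j(K) = 8*(K - 1*5) = 8*(K - 5) = 8*(-5 + K) = -40 + 8*K)
J = 28 (J = 7*(3 + 1) = 7*4 = 28)
M(W) = 5/(2*W) (M(W) = 5/((2*W)) = 5*(1/(2*W)) = 5/(2*W))
q(b) = 127 (q(b) = (27 + (-40 + 8*14)) + 28 = (27 + (-40 + 112)) + 28 = (27 + 72) + 28 = 99 + 28 = 127)
-209872 + q(M(-22)) = -209872 + 127 = -209745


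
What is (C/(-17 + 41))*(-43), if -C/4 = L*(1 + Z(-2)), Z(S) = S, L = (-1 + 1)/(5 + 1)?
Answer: 0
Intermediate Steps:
L = 0 (L = 0/6 = 0*(⅙) = 0)
C = 0 (C = -0*(1 - 2) = -0*(-1) = -4*0 = 0)
(C/(-17 + 41))*(-43) = (0/(-17 + 41))*(-43) = (0/24)*(-43) = (0*(1/24))*(-43) = 0*(-43) = 0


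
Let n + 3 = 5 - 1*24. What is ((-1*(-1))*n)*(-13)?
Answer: 286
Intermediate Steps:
n = -22 (n = -3 + (5 - 1*24) = -3 + (5 - 24) = -3 - 19 = -22)
((-1*(-1))*n)*(-13) = (-1*(-1)*(-22))*(-13) = (1*(-22))*(-13) = -22*(-13) = 286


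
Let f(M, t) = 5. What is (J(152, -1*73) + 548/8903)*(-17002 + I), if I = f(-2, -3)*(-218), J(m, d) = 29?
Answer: -4681033620/8903 ≈ -5.2578e+5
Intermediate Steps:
I = -1090 (I = 5*(-218) = -1090)
(J(152, -1*73) + 548/8903)*(-17002 + I) = (29 + 548/8903)*(-17002 - 1090) = (29 + 548*(1/8903))*(-18092) = (29 + 548/8903)*(-18092) = (258735/8903)*(-18092) = -4681033620/8903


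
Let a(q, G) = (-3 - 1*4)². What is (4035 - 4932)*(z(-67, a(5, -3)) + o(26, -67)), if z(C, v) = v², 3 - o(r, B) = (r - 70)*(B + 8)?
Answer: 172224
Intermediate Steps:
o(r, B) = 3 - (-70 + r)*(8 + B) (o(r, B) = 3 - (r - 70)*(B + 8) = 3 - (-70 + r)*(8 + B))
a(q, G) = 49 (a(q, G) = (-3 - 4)² = (-7)² = 49)
(4035 - 4932)*(z(-67, a(5, -3)) + o(26, -67)) = (4035 - 4932)*(49² + (563 - 8*26 + 70*(-67) - 1*(-67)*26)) = -897*(2401 + (563 - 208 - 4690 + 1742)) = -897*(2401 - 2593) = -897*(-192) = 172224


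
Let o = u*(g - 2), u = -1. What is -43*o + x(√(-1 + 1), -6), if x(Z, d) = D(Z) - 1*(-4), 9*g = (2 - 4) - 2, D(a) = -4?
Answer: -946/9 ≈ -105.11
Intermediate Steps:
g = -4/9 (g = ((2 - 4) - 2)/9 = (-2 - 2)/9 = (⅑)*(-4) = -4/9 ≈ -0.44444)
o = 22/9 (o = -(-4/9 - 2) = -1*(-22/9) = 22/9 ≈ 2.4444)
x(Z, d) = 0 (x(Z, d) = -4 - 1*(-4) = -4 + 4 = 0)
-43*o + x(√(-1 + 1), -6) = -43*22/9 + 0 = -946/9 + 0 = -946/9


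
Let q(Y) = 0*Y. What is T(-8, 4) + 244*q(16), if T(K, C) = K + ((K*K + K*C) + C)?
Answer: 28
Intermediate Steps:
q(Y) = 0
T(K, C) = C + K + K² + C*K (T(K, C) = K + ((K² + C*K) + C) = K + (C + K² + C*K) = C + K + K² + C*K)
T(-8, 4) + 244*q(16) = (4 - 8 + (-8)² + 4*(-8)) + 244*0 = (4 - 8 + 64 - 32) + 0 = 28 + 0 = 28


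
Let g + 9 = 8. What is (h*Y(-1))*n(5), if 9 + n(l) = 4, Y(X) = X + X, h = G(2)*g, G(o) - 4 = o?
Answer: -60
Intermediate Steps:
g = -1 (g = -9 + 8 = -1)
G(o) = 4 + o
h = -6 (h = (4 + 2)*(-1) = 6*(-1) = -6)
Y(X) = 2*X
n(l) = -5 (n(l) = -9 + 4 = -5)
(h*Y(-1))*n(5) = -12*(-1)*(-5) = -6*(-2)*(-5) = 12*(-5) = -60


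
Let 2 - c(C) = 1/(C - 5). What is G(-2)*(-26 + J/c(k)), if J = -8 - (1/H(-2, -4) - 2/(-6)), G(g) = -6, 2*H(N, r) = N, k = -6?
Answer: 4072/23 ≈ 177.04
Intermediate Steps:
H(N, r) = N/2
c(C) = 2 - 1/(-5 + C) (c(C) = 2 - 1/(C - 5) = 2 - 1/(-5 + C))
J = -22/3 (J = -8 - (1/((½)*(-2)) - 2/(-6)) = -8 - (1/(-1) - 2*(-⅙)) = -8 - (1*(-1) + ⅓) = -8 - (-1 + ⅓) = -8 - 1*(-⅔) = -8 + ⅔ = -22/3 ≈ -7.3333)
G(-2)*(-26 + J/c(k)) = -6*(-26 - 22*(-5 - 6)/(-11 + 2*(-6))/3) = -6*(-26 - 22*(-11/(-11 - 12))/3) = -6*(-26 - 22/(3*((-1/11*(-23))))) = -6*(-26 - 22/(3*23/11)) = -6*(-26 - 22/3*11/23) = -6*(-26 - 242/69) = -6*(-2036/69) = 4072/23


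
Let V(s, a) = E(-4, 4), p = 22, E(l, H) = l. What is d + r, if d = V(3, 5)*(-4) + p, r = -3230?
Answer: -3192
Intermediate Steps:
V(s, a) = -4
d = 38 (d = -4*(-4) + 22 = 16 + 22 = 38)
d + r = 38 - 3230 = -3192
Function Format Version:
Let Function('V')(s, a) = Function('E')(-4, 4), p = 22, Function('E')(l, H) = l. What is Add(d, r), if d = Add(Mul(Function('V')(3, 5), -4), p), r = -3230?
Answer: -3192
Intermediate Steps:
Function('V')(s, a) = -4
d = 38 (d = Add(Mul(-4, -4), 22) = Add(16, 22) = 38)
Add(d, r) = Add(38, -3230) = -3192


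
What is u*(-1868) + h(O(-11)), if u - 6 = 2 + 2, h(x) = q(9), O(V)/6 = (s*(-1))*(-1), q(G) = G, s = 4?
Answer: -18671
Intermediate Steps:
O(V) = 24 (O(V) = 6*((4*(-1))*(-1)) = 6*(-4*(-1)) = 6*4 = 24)
h(x) = 9
u = 10 (u = 6 + (2 + 2) = 6 + 4 = 10)
u*(-1868) + h(O(-11)) = 10*(-1868) + 9 = -18680 + 9 = -18671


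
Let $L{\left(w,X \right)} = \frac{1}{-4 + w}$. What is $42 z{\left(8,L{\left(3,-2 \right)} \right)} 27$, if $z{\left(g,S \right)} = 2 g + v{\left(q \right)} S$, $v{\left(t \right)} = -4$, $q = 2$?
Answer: $22680$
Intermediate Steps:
$z{\left(g,S \right)} = - 4 S + 2 g$ ($z{\left(g,S \right)} = 2 g - 4 S = - 4 S + 2 g$)
$42 z{\left(8,L{\left(3,-2 \right)} \right)} 27 = 42 \left(- \frac{4}{-4 + 3} + 2 \cdot 8\right) 27 = 42 \left(- \frac{4}{-1} + 16\right) 27 = 42 \left(\left(-4\right) \left(-1\right) + 16\right) 27 = 42 \left(4 + 16\right) 27 = 42 \cdot 20 \cdot 27 = 840 \cdot 27 = 22680$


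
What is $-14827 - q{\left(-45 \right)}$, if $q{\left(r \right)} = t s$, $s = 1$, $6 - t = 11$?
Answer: $-14822$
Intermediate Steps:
$t = -5$ ($t = 6 - 11 = -5$)
$q{\left(r \right)} = -5$ ($q{\left(r \right)} = \left(-5\right) 1 = -5$)
$-14827 - q{\left(-45 \right)} = -14827 - -5 = -14827 + 5 = -14822$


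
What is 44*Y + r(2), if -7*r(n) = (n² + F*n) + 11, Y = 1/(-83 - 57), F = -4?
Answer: -46/35 ≈ -1.3143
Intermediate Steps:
Y = -1/140 (Y = 1/(-140) = -1/140 ≈ -0.0071429)
r(n) = -11/7 - n²/7 + 4*n/7 (r(n) = -((n² - 4*n) + 11)/7 = -(11 + n² - 4*n)/7 = -11/7 - n²/7 + 4*n/7)
44*Y + r(2) = 44*(-1/140) + (-11/7 - ⅐*2² + (4/7)*2) = -11/35 + (-11/7 - ⅐*4 + 8/7) = -11/35 + (-11/7 - 4/7 + 8/7) = -11/35 - 1 = -46/35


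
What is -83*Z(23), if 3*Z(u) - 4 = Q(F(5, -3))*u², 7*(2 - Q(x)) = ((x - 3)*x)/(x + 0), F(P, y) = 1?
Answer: -704836/21 ≈ -33564.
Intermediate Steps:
Q(x) = 17/7 - x/7 (Q(x) = 2 - (x - 3)*x/(7*(x + 0)) = 2 - (-3 + x)*x/(7*x) = 2 - x*(-3 + x)/(7*x) = 2 - (-3 + x)/7 = 2 + (3/7 - x/7) = 17/7 - x/7)
Z(u) = 4/3 + 16*u²/21 (Z(u) = 4/3 + ((17/7 - ⅐*1)*u²)/3 = 4/3 + ((17/7 - ⅐)*u²)/3 = 4/3 + (16*u²/7)/3 = 4/3 + 16*u²/21)
-83*Z(23) = -83*(4/3 + (16/21)*23²) = -83*(4/3 + (16/21)*529) = -83*(4/3 + 8464/21) = -83*8492/21 = -704836/21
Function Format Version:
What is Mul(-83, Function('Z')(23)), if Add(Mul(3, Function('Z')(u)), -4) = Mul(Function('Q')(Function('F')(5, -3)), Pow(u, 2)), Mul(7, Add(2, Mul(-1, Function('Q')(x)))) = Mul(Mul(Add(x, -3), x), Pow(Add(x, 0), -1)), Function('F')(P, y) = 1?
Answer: Rational(-704836, 21) ≈ -33564.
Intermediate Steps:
Function('Q')(x) = Add(Rational(17, 7), Mul(Rational(-1, 7), x)) (Function('Q')(x) = Add(2, Mul(Rational(-1, 7), Mul(Mul(Add(x, -3), x), Pow(Add(x, 0), -1)))) = Add(2, Mul(Rational(-1, 7), Mul(Mul(Add(-3, x), x), Pow(x, -1)))) = Add(2, Mul(Rational(-1, 7), Mul(Mul(x, Add(-3, x)), Pow(x, -1)))) = Add(2, Mul(Rational(-1, 7), Add(-3, x))) = Add(2, Add(Rational(3, 7), Mul(Rational(-1, 7), x))) = Add(Rational(17, 7), Mul(Rational(-1, 7), x)))
Function('Z')(u) = Add(Rational(4, 3), Mul(Rational(16, 21), Pow(u, 2))) (Function('Z')(u) = Add(Rational(4, 3), Mul(Rational(1, 3), Mul(Add(Rational(17, 7), Mul(Rational(-1, 7), 1)), Pow(u, 2)))) = Add(Rational(4, 3), Mul(Rational(1, 3), Mul(Add(Rational(17, 7), Rational(-1, 7)), Pow(u, 2)))) = Add(Rational(4, 3), Mul(Rational(1, 3), Mul(Rational(16, 7), Pow(u, 2)))) = Add(Rational(4, 3), Mul(Rational(16, 21), Pow(u, 2))))
Mul(-83, Function('Z')(23)) = Mul(-83, Add(Rational(4, 3), Mul(Rational(16, 21), Pow(23, 2)))) = Mul(-83, Add(Rational(4, 3), Mul(Rational(16, 21), 529))) = Mul(-83, Add(Rational(4, 3), Rational(8464, 21))) = Mul(-83, Rational(8492, 21)) = Rational(-704836, 21)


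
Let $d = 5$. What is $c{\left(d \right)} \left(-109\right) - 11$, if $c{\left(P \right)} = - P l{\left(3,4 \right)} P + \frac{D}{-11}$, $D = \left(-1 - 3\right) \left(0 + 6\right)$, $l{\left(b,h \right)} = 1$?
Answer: $\frac{27238}{11} \approx 2476.2$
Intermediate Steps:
$D = -24$ ($D = \left(-4\right) 6 = -24$)
$c{\left(P \right)} = \frac{24}{11} - P^{2}$ ($c{\left(P \right)} = - P 1 P - \frac{24}{-11} = - P P - - \frac{24}{11} = - P^{2} + \frac{24}{11} = \frac{24}{11} - P^{2}$)
$c{\left(d \right)} \left(-109\right) - 11 = \left(\frac{24}{11} - 5^{2}\right) \left(-109\right) - 11 = \left(\frac{24}{11} - 25\right) \left(-109\right) - 11 = \left(- \frac{251}{11}\right) \left(-109\right) - 11 = \frac{27359}{11} - 11 = \frac{27238}{11}$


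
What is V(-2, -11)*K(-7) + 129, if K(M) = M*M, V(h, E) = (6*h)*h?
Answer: 1305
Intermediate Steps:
V(h, E) = 6*h**2
K(M) = M**2
V(-2, -11)*K(-7) + 129 = (6*(-2)**2)*(-7)**2 + 129 = (6*4)*49 + 129 = 24*49 + 129 = 1176 + 129 = 1305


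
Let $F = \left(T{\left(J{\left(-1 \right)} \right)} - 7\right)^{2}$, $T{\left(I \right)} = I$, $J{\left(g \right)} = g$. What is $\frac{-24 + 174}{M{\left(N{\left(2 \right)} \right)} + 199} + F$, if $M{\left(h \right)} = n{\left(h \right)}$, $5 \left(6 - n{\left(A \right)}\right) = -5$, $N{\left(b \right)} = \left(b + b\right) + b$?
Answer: $\frac{6667}{103} \approx 64.728$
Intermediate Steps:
$N{\left(b \right)} = 3 b$ ($N{\left(b \right)} = 2 b + b = 3 b$)
$n{\left(A \right)} = 7$ ($n{\left(A \right)} = 6 - -1 = 6 + 1 = 7$)
$M{\left(h \right)} = 7$
$F = 64$ ($F = \left(-1 - 7\right)^{2} = \left(-8\right)^{2} = 64$)
$\frac{-24 + 174}{M{\left(N{\left(2 \right)} \right)} + 199} + F = \frac{-24 + 174}{7 + 199} + 64 = \frac{150}{206} + 64 = 150 \cdot \frac{1}{206} + 64 = \frac{75}{103} + 64 = \frac{6667}{103}$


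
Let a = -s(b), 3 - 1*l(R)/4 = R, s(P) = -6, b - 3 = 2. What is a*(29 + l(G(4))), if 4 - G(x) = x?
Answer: 246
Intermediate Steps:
b = 5 (b = 3 + 2 = 5)
G(x) = 4 - x
l(R) = 12 - 4*R
a = 6 (a = -1*(-6) = 6)
a*(29 + l(G(4))) = 6*(29 + (12 - 4*(4 - 1*4))) = 6*(29 + (12 - 4*(4 - 4))) = 6*(29 + (12 - 4*0)) = 6*(29 + (12 + 0)) = 6*(29 + 12) = 6*41 = 246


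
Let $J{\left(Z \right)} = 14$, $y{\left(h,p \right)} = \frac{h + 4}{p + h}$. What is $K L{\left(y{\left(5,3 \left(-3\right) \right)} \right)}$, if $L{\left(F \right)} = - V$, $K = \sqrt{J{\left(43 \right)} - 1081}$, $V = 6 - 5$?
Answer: $- i \sqrt{1067} \approx - 32.665 i$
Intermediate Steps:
$V = 1$
$y{\left(h,p \right)} = \frac{4 + h}{h + p}$
$K = i \sqrt{1067}$ ($K = \sqrt{14 - 1081} = \sqrt{-1067} = i \sqrt{1067} \approx 32.665 i$)
$L{\left(F \right)} = -1$ ($L{\left(F \right)} = \left(-1\right) 1 = -1$)
$K L{\left(y{\left(5,3 \left(-3\right) \right)} \right)} = i \sqrt{1067} \left(-1\right) = - i \sqrt{1067}$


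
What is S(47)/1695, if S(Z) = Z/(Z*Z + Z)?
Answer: 1/81360 ≈ 1.2291e-5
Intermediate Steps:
S(Z) = Z/(Z + Z**2) (S(Z) = Z/(Z**2 + Z) = Z/(Z + Z**2))
S(47)/1695 = 1/((1 + 47)*1695) = (1/1695)/48 = (1/48)*(1/1695) = 1/81360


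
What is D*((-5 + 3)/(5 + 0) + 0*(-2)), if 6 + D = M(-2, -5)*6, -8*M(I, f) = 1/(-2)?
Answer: 9/4 ≈ 2.2500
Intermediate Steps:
M(I, f) = 1/16 (M(I, f) = -⅛/(-2) = -⅛*(-½) = 1/16)
D = -45/8 (D = -6 + (1/16)*6 = -6 + 3/8 = -45/8 ≈ -5.6250)
D*((-5 + 3)/(5 + 0) + 0*(-2)) = -45*((-5 + 3)/(5 + 0) + 0*(-2))/8 = -45*(-2/5 + 0)/8 = -45*(-2*⅕ + 0)/8 = -45*(-⅖ + 0)/8 = -45/8*(-⅖) = 9/4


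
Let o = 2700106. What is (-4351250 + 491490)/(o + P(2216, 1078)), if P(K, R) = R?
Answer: -241235/168824 ≈ -1.4289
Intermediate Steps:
(-4351250 + 491490)/(o + P(2216, 1078)) = (-4351250 + 491490)/(2700106 + 1078) = -3859760/2701184 = -3859760*1/2701184 = -241235/168824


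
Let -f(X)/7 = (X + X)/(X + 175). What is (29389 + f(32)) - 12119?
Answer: 3574442/207 ≈ 17268.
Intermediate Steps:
f(X) = -14*X/(175 + X) (f(X) = -7*(X + X)/(X + 175) = -7*2*X/(175 + X) = -14*X/(175 + X))
(29389 + f(32)) - 12119 = (29389 - 14*32/(175 + 32)) - 12119 = (29389 - 14*32/207) - 12119 = (29389 - 14*32*1/207) - 12119 = (29389 - 448/207) - 12119 = 6083075/207 - 12119 = 3574442/207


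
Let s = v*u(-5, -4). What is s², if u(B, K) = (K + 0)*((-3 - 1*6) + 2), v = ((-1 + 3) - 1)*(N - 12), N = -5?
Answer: 226576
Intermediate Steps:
v = -17 (v = ((-1 + 3) - 1)*(-5 - 12) = (2 - 1)*(-17) = 1*(-17) = -17)
u(B, K) = -7*K (u(B, K) = K*((-3 - 6) + 2) = K*(-9 + 2) = K*(-7) = -7*K)
s = -476 (s = -(-119)*(-4) = -17*28 = -476)
s² = (-476)² = 226576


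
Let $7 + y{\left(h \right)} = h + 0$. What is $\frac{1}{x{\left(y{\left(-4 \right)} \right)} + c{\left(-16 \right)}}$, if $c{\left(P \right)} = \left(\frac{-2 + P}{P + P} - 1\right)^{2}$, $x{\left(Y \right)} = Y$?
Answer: $- \frac{256}{2767} \approx -0.092519$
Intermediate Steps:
$y{\left(h \right)} = -7 + h$ ($y{\left(h \right)} = -7 + \left(h + 0\right) = -7 + h$)
$c{\left(P \right)} = \left(-1 + \frac{-2 + P}{2 P}\right)^{2}$ ($c{\left(P \right)} = \left(\frac{-2 + P}{2 P} - 1\right)^{2} = \left(-1 + \frac{-2 + P}{2 P}\right)^{2}$)
$\frac{1}{x{\left(y{\left(-4 \right)} \right)} + c{\left(-16 \right)}} = \frac{1}{\left(-7 - 4\right) + \frac{\left(2 - 16\right)^{2}}{4 \cdot 256}} = \frac{1}{-11 + \frac{1}{4} \cdot \frac{1}{256} \left(-14\right)^{2}} = \frac{1}{-11 + \frac{1}{4} \cdot \frac{1}{256} \cdot 196} = \frac{1}{-11 + \frac{49}{256}} = \frac{1}{- \frac{2767}{256}} = - \frac{256}{2767}$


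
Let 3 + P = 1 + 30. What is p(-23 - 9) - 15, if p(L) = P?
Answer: 13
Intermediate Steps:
P = 28 (P = -3 + (1 + 30) = -3 + 31 = 28)
p(L) = 28
p(-23 - 9) - 15 = 28 - 15 = 13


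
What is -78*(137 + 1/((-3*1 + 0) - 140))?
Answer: -117540/11 ≈ -10685.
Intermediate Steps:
-78*(137 + 1/((-3*1 + 0) - 140)) = -78*(137 + 1/((-3 + 0) - 140)) = -78*(137 + 1/(-3 - 140)) = -78*(137 + 1/(-143)) = -78*(137 - 1/143) = -78*19590/143 = -117540/11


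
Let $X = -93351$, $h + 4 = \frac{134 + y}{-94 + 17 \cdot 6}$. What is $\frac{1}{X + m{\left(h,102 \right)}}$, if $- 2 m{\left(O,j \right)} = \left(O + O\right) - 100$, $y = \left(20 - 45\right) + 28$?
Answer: $- \frac{8}{746513} \approx -1.0716 \cdot 10^{-5}$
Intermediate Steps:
$y = 3$ ($y = -25 + 28 = 3$)
$h = \frac{105}{8}$ ($h = -4 + \frac{134 + 3}{-94 + 17 \cdot 6} = -4 + \frac{137}{-94 + 102} = -4 + \frac{137}{8} = \frac{105}{8} \approx 13.125$)
$m{\left(O,j \right)} = 50 - O$ ($m{\left(O,j \right)} = - \frac{\left(O + O\right) - 100}{2} = - \frac{2 O - 100}{2} = - \frac{-100 + 2 O}{2} = 50 - O$)
$\frac{1}{X + m{\left(h,102 \right)}} = \frac{1}{-93351 + \left(50 - \frac{105}{8}\right)} = \frac{1}{-93351 + \frac{295}{8}} = \frac{1}{- \frac{746513}{8}} = - \frac{8}{746513}$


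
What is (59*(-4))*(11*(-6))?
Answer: 15576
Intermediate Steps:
(59*(-4))*(11*(-6)) = -236*(-66) = 15576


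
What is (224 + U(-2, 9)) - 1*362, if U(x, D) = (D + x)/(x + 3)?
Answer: -131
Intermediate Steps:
U(x, D) = (D + x)/(3 + x)
(224 + U(-2, 9)) - 1*362 = (224 + (9 - 2)/(3 - 2)) - 1*362 = (224 + 7/1) - 362 = (224 + 1*7) - 362 = (224 + 7) - 362 = 231 - 362 = -131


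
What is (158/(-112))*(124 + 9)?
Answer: -1501/8 ≈ -187.63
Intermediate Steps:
(158/(-112))*(124 + 9) = (158*(-1/112))*133 = -79/56*133 = -1501/8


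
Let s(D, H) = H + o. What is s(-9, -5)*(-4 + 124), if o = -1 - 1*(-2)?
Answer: -480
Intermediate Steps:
o = 1 (o = -1 + 2 = 1)
s(D, H) = 1 + H (s(D, H) = H + 1 = 1 + H)
s(-9, -5)*(-4 + 124) = (1 - 5)*(-4 + 124) = -4*120 = -480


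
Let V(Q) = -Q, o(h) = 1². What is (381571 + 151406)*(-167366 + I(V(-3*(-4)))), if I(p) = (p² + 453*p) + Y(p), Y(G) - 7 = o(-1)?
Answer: -92018479050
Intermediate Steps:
o(h) = 1
Y(G) = 8 (Y(G) = 7 + 1 = 8)
I(p) = 8 + p² + 453*p (I(p) = (p² + 453*p) + 8 = 8 + p² + 453*p)
(381571 + 151406)*(-167366 + I(V(-3*(-4)))) = (381571 + 151406)*(-167366 + (8 + (-(-3)*(-4))² + 453*(-(-3)*(-4)))) = 532977*(-167366 + (8 + (-1*12)² + 453*(-1*12))) = 532977*(-167366 + (8 + (-12)² + 453*(-12))) = 532977*(-167366 + (8 + 144 - 5436)) = 532977*(-167366 - 5284) = 532977*(-172650) = -92018479050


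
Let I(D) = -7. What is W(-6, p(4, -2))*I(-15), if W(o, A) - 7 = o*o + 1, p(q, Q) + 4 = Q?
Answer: -308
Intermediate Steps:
p(q, Q) = -4 + Q
W(o, A) = 8 + o**2 (W(o, A) = 7 + (o*o + 1) = 7 + (o**2 + 1) = 7 + (1 + o**2) = 8 + o**2)
W(-6, p(4, -2))*I(-15) = (8 + (-6)**2)*(-7) = (8 + 36)*(-7) = 44*(-7) = -308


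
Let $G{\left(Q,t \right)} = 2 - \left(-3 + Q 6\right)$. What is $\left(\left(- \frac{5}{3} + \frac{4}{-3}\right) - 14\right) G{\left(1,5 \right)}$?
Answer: $17$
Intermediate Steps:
$G{\left(Q,t \right)} = 5 - 6 Q$ ($G{\left(Q,t \right)} = 2 - \left(-3 + 6 Q\right) = 5 - 6 Q$)
$\left(\left(- \frac{5}{3} + \frac{4}{-3}\right) - 14\right) G{\left(1,5 \right)} = \left(\left(- \frac{5}{3} + \frac{4}{-3}\right) - 14\right) \left(5 - 6\right) = \left(\left(\left(-5\right) \frac{1}{3} + 4 \left(- \frac{1}{3}\right)\right) - 14\right) \left(5 - 6\right) = \left(\left(- \frac{5}{3} - \frac{4}{3}\right) - 14\right) \left(-1\right) = \left(-3 - 14\right) \left(-1\right) = \left(-17\right) \left(-1\right) = 17$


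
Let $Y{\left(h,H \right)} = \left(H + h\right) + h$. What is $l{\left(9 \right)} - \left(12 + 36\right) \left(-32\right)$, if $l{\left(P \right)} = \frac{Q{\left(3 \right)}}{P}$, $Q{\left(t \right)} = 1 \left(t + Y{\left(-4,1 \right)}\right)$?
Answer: $\frac{13820}{9} \approx 1535.6$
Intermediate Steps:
$Y{\left(h,H \right)} = H + 2 h$
$Q{\left(t \right)} = -7 + t$ ($Q{\left(t \right)} = 1 \left(t + \left(1 + 2 \left(-4\right)\right)\right) = 1 \left(t + \left(1 - 8\right)\right) = 1 \left(t - 7\right) = 1 \left(-7 + t\right) = -7 + t$)
$l{\left(P \right)} = - \frac{4}{P}$ ($l{\left(P \right)} = \frac{-7 + 3}{P} = - \frac{4}{P}$)
$l{\left(9 \right)} - \left(12 + 36\right) \left(-32\right) = - \frac{4}{9} - \left(12 + 36\right) \left(-32\right) = \left(-4\right) \frac{1}{9} - 48 \left(-32\right) = - \frac{4}{9} - -1536 = - \frac{4}{9} + 1536 = \frac{13820}{9}$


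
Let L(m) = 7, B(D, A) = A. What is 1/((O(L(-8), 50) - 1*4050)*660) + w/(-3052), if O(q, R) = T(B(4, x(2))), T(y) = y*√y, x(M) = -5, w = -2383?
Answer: 85992360623/110133785300 + I*√5/2165146500 ≈ 0.7808 + 1.0328e-9*I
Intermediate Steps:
T(y) = y^(3/2)
O(q, R) = -5*I*√5 (O(q, R) = (-5)^(3/2) = -5*I*√5)
1/((O(L(-8), 50) - 1*4050)*660) + w/(-3052) = 1/(-5*I*√5 - 1*4050*660) - 2383/(-3052) = (1/660)/(-5*I*√5 - 4050) - 2383*(-1/3052) = (1/660)/(-4050 - 5*I*√5) + 2383/3052 = 1/(660*(-4050 - 5*I*√5)) + 2383/3052 = 2383/3052 + 1/(660*(-4050 - 5*I*√5))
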